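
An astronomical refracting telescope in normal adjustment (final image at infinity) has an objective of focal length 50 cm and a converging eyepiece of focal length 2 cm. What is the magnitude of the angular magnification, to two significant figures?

|M| = f_obj/|f_eye| = 50/2 = 25.000.

25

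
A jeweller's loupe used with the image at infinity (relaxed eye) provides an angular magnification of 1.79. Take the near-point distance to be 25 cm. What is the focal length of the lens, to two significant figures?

For the image at infinity, M = D/f.
f = D/M = 25/1.79 = 13.966 cm.

14 cm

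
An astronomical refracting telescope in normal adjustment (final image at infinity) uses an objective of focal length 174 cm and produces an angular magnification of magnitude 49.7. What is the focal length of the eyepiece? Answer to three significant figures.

3.50 cm

|M| = f_obj/f_eye, so f_eye = f_obj/|M| = 174/49.7 = 3.501 cm.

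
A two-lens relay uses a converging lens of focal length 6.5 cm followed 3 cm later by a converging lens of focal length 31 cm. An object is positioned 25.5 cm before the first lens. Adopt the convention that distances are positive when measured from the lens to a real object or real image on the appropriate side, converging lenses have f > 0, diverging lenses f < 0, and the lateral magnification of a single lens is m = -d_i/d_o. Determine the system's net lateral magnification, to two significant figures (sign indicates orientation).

First lens: d_i1 = 1/(1/6.5 - 1/25.5) = 8.724 cm.
m_1 = -(8.724)/25.5 = -0.3421.
This image would form 8.724 cm past lens 1, i.e. 5.724 cm beyond lens 2, so it is a virtual object for lens 2: d_o2 = 3 - 8.724 = -5.724 cm.
Second lens: d_i2 = 1/(1/31 - 1/(-5.724)) = 4.832 cm.
m_2 = -(4.832)/(-5.724) = 0.8441.
Total m = m_1 x m_2 = (-0.3421)(0.8441) = -0.2888.

-0.29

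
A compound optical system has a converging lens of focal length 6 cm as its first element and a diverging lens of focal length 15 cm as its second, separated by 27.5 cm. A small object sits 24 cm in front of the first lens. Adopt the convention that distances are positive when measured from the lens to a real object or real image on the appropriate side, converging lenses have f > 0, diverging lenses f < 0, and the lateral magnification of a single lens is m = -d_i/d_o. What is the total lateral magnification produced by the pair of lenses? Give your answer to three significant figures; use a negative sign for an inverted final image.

Applying the thin-lens equation to the first lens, 1/6 = 1/24 + 1/d_i1, which gives d_i1 = 8.000 cm.
Its lateral magnification is m_1 = -d_i1/d_o1 = -(8.000)/24 = -0.3333.
Object distance for lens 2: d_o2 = 27.5 - 8.000 = 19.500 cm.
Applying the thin-lens equation again with f_2 = -15 cm and d_o2 = 19.500 cm gives d_i2 = -8.478 cm.
m_2 = -(-8.478)/(19.500) = 0.4348.
Overall magnification: m = m_1 m_2 = -0.1449.

-0.145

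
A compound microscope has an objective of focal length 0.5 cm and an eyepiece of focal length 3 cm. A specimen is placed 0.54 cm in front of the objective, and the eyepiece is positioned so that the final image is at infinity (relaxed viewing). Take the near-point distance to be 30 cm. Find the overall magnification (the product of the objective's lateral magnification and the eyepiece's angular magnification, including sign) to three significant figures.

-125

Objective: 1/d_i = 1/f_obj - 1/d_o = 1/0.5 - 1/0.54 = 0.14815 cm^-1, so d_i = 6.750 cm.
m_obj = -d_i/d_o = -6.750/0.54 = -12.500.
Eyepiece angular magnification (image at infinity): M_eye = D/f_e = 30/3 = 10.000.
Overall M = m_obj x M_eye = (-12.500)(10.000) = -125.00.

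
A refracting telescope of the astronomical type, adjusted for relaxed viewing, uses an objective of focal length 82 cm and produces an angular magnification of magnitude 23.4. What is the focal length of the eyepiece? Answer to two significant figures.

3.5 cm

|M| = f_obj/f_eye, so f_eye = f_obj/|M| = 82/23.4 = 3.504 cm.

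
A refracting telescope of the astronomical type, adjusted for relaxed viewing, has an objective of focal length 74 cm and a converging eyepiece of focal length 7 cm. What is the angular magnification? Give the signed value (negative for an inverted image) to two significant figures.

M = -f_obj/f_eye = -74/(7) = -10.571.

-11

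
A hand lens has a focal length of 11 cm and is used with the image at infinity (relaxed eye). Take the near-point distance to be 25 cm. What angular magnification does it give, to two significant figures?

M = D/f = 25/11 = 2.273.

2.3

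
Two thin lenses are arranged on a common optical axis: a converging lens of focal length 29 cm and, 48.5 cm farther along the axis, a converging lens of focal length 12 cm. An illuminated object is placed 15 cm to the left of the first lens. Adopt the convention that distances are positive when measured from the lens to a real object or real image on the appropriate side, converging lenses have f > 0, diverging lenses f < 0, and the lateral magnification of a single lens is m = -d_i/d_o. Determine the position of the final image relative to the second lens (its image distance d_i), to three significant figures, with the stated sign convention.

Applying the thin-lens equation to the first lens, 1/29 = 1/15 + 1/d_i1, which gives d_i1 = -31.071 cm.
With d_i1 < 0 the first image is virtual and lies on the object side; the object distance for lens 2 is d_o2 = 48.5 - (-31.071) = 79.571 cm.
Applying the thin-lens equation again with f_2 = 12 cm and d_o2 = 79.571 cm gives d_i2 = 14.131 cm.

14.1 cm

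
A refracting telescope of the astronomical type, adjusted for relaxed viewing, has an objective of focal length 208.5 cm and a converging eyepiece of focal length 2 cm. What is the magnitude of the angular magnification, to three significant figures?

104

|M| = f_obj/|f_eye| = 208.5/2 = 104.250.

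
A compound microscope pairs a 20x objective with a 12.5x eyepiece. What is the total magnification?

The overall magnification of a compound microscope is the product of the objective and eyepiece magnifications:
M = M_obj x M_eye = 20 x 12.5 = 250.

250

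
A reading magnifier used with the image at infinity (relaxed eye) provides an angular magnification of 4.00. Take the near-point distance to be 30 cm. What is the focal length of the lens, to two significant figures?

For the image at infinity, M = D/f.
f = D/M = 30/4.0 = 7.500 cm.

7.5 cm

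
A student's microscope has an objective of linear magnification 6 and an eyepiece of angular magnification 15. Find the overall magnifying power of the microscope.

90

The overall magnification of a compound microscope is the product of the objective and eyepiece magnifications:
M = M_obj x M_eye = 6 x 15 = 90.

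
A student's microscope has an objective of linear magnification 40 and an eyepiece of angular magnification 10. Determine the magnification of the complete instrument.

The overall magnification of a compound microscope is the product of the objective and eyepiece magnifications:
M = M_obj x M_eye = 40 x 10 = 400.

400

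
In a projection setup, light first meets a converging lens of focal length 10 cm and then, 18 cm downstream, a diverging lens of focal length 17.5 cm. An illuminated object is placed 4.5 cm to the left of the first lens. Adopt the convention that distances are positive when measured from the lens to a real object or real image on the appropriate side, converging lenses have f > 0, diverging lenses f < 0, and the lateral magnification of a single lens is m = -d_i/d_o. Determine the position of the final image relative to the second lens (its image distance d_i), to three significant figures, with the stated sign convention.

-10.5 cm

Lens 1: 1/d_i1 = 1/f_1 - 1/d_o1 = 1/10 - 1/4.5 = -0.12222 cm^-1, so d_i1 = -8.182 cm.
The intermediate image is virtual, 8.182 cm to the left of lens 1, so d_o2 = L - d_i1 = 18 - (-8.182) = 26.182 cm.
Lens 2: 1/d_i2 = 1/f_2 - 1/d_o2 = 1/(-17.5) - 1/(26.182) = -0.09534 cm^-1, so d_i2 = -10.489 cm.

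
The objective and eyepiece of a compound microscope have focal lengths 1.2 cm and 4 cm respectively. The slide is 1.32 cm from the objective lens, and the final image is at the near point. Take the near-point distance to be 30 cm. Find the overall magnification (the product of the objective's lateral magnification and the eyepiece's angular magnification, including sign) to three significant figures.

Objective: 1/d_i = 1/f_obj - 1/d_o = 1/1.2 - 1/1.32 = 0.07576 cm^-1, so d_i = 13.200 cm.
m_obj = -d_i/d_o = -13.200/1.32 = -10.000.
Eyepiece angular magnification (image at near point): M_eye = 1 + D/f_e = 1 + 30/4 = 8.500.
Overall M = m_obj x M_eye = (-10.000)(8.500) = -85.00.

-85.0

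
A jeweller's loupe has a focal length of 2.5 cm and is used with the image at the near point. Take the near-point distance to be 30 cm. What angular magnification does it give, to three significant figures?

M = 1 + D/f = 1 + 30/2.5 = 13.000.

13.0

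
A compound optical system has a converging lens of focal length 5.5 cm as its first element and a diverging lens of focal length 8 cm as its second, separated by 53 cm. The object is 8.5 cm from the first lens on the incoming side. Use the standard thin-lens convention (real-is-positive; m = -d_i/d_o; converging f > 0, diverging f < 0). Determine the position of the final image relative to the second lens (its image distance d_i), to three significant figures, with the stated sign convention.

First lens: d_i1 = 1/(1/5.5 - 1/8.5) = 15.583 cm.
That image sits 37.417 cm in front of the second lens, so d_o2 = 37.417 cm.
Second lens: d_i2 = 1/(1/(-8) - 1/(37.417)) = -6.591 cm.

-6.59 cm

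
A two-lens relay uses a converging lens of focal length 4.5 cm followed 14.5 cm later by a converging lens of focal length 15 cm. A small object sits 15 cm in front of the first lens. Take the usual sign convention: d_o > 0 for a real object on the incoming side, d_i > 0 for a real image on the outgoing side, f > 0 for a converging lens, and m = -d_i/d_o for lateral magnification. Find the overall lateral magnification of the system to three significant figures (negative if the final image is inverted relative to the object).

First lens: d_i1 = 1/(1/4.5 - 1/15) = 6.429 cm.
m_1 = -(6.429)/15 = -0.4286.
Object distance for lens 2: d_o2 = 14.5 - 6.429 = 8.071 cm.
Second lens: d_i2 = 1/(1/15 - 1/(8.071)) = -17.474 cm.
m_2 = -(-17.474)/(8.071) = 2.1649.
The system's lateral magnification is m_1 m_2 = (-0.4286)(2.1649) = -0.9278.

-0.928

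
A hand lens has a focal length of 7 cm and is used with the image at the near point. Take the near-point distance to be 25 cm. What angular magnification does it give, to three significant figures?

4.57

M = 1 + D/f = 1 + 25/7 = 4.571.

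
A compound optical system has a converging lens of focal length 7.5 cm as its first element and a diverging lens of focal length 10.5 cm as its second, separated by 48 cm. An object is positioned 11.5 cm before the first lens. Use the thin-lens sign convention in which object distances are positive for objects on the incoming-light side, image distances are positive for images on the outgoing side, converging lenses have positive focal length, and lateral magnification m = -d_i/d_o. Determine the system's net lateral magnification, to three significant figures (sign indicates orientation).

Applying the thin-lens equation to the first lens, 1/7.5 = 1/11.5 + 1/d_i1, which gives d_i1 = 21.562 cm.
Its lateral magnification is m_1 = -d_i1/d_o1 = -(21.562)/11.5 = -1.8750.
That image sits 26.438 cm in front of the second lens, so d_o2 = 26.438 cm.
Applying the thin-lens equation again with f_2 = -10.5 cm and d_o2 = 26.438 cm gives d_i2 = -7.515 cm.
m_2 = -(-7.515)/(26.438) = 0.2843.
Total m = m_1 x m_2 = (-1.8750)(0.2843) = -0.5330.

-0.533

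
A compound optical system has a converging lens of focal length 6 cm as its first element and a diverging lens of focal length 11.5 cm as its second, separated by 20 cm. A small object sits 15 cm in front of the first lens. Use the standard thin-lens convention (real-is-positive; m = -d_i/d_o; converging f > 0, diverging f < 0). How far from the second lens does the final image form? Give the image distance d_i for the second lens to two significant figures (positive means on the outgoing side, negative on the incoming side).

-5.3 cm

Lens 1: 1/d_i1 = 1/f_1 - 1/d_o1 = 1/6 - 1/15 = 0.10000 cm^-1, so d_i1 = 10.000 cm.
Object distance for lens 2: d_o2 = 20 - 10.000 = 10.000 cm.
Lens 2: 1/d_i2 = 1/f_2 - 1/d_o2 = 1/(-11.5) - 1/(10.000) = -0.18696 cm^-1, so d_i2 = -5.349 cm.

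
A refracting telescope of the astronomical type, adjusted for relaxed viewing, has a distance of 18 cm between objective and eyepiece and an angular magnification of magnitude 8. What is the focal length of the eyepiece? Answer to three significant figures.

In normal adjustment the tube length equals f_obj + f_eye and |M| = f_obj/f_eye.
So f_obj = 8 f_eye and 8 f_eye + f_eye = 18 cm, giving f_eye = 18/9 = 2.000 cm and f_obj = 16.000 cm.

2.00 cm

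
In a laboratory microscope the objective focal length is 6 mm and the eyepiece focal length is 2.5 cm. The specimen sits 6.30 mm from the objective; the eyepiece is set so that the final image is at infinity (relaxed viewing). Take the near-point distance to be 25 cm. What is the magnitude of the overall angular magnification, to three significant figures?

200

Convert to cm: f_obj = 6 mm = 0.6 cm; d_o = 6.30 mm = 0.63 cm.
Objective: 1/d_i = 1/f_obj - 1/d_o = 1/0.6 - 1/0.63 = 0.07937 cm^-1, so d_i = 12.600 cm.
m_obj = -d_i/d_o = -12.600/0.63 = -20.000.
Eyepiece angular magnification (image at infinity): M_eye = D/f_e = 25/2.5 = 10.000.
Overall M = m_obj x M_eye = (-20.000)(10.000) = -200.00.
|M| = 200.00.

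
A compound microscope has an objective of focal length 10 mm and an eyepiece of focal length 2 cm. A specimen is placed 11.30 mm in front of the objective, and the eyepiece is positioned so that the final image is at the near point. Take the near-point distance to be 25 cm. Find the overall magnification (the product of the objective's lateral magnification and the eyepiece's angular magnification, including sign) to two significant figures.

Convert to cm: f_obj = 10 mm = 1 cm; d_o = 11.30 mm = 1.13 cm.
Objective: 1/d_i = 1/f_obj - 1/d_o = 1/1 - 1/1.13 = 0.11504 cm^-1, so d_i = 8.692 cm.
m_obj = -d_i/d_o = -8.692/1.13 = -7.692.
Eyepiece angular magnification (image at near point): M_eye = 1 + D/f_e = 1 + 25/2 = 13.500.
Overall M = m_obj x M_eye = (-7.692)(13.500) = -103.85.

-100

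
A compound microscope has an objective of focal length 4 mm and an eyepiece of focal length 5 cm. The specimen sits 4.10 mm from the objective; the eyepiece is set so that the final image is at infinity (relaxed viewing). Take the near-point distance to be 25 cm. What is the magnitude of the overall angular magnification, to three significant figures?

Convert to cm: f_obj = 4 mm = 0.4 cm; d_o = 4.10 mm = 0.41 cm.
Objective: 1/d_i = 1/f_obj - 1/d_o = 1/0.4 - 1/0.41 = 0.06098 cm^-1, so d_i = 16.400 cm.
m_obj = -d_i/d_o = -16.400/0.41 = -40.000.
Eyepiece angular magnification (image at infinity): M_eye = D/f_e = 25/5 = 5.000.
Overall M = m_obj x M_eye = (-40.000)(5.000) = -200.00.
|M| = 200.00.

200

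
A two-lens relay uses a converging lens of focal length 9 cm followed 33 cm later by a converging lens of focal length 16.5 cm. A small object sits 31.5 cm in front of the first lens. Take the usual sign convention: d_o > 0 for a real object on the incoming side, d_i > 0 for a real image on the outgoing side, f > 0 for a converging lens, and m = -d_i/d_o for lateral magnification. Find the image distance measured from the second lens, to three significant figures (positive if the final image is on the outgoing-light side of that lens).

First lens: d_i1 = 1/(1/9 - 1/31.5) = 12.600 cm.
The intermediate image is 12.600 cm to the right of lens 1, so d_o2 = L - d_i1 = 33 - 12.600 = 20.400 cm.
Second lens: d_i2 = 1/(1/16.5 - 1/(20.400)) = 86.308 cm.

86.3 cm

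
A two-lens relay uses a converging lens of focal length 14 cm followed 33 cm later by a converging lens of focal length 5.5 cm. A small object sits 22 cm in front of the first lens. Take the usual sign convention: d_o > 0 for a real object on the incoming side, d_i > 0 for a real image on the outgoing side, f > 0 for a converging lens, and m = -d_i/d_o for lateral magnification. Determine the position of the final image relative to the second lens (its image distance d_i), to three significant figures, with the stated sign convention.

First lens: d_i1 = 1/(1/14 - 1/22) = 38.500 cm.
This image would form 38.500 cm past lens 1, i.e. 5.500 cm beyond lens 2, so it is a virtual object for lens 2: d_o2 = 33 - 38.500 = -5.500 cm.
Second lens: d_i2 = 1/(1/5.5 - 1/(-5.500)) = 2.750 cm.

2.75 cm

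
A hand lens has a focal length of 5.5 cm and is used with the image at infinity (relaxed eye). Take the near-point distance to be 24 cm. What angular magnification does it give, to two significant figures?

4.4

M = D/f = 24/5.5 = 4.364.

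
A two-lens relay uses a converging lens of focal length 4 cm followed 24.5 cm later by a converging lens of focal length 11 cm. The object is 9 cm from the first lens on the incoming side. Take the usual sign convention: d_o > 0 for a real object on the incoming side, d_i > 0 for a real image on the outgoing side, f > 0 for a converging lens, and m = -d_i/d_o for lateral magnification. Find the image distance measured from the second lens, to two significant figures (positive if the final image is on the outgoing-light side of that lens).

Applying the thin-lens equation to the first lens, 1/4 = 1/9 + 1/d_i1, which gives d_i1 = 7.200 cm.
That image sits 17.300 cm in front of the second lens, so d_o2 = 17.300 cm.
Applying the thin-lens equation again with f_2 = 11 cm and d_o2 = 17.300 cm gives d_i2 = 30.206 cm.

30 cm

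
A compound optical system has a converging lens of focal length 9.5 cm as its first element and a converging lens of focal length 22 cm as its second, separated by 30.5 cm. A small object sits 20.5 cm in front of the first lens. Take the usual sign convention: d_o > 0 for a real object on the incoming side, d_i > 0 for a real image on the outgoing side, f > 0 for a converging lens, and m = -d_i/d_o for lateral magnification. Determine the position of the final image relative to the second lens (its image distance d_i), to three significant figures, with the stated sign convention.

-30.6 cm

Lens 1: 1/d_i1 = 1/f_1 - 1/d_o1 = 1/9.5 - 1/20.5 = 0.05648 cm^-1, so d_i1 = 17.705 cm.
Object distance for lens 2: d_o2 = 30.5 - 17.705 = 12.795 cm.
Lens 2: 1/d_i2 = 1/f_2 - 1/d_o2 = 1/22 - 1/(12.795) = -0.03270 cm^-1, so d_i2 = -30.583 cm.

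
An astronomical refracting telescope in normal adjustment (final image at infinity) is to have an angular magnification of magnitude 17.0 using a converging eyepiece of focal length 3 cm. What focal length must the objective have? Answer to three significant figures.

|M| = f_obj/|f_eye|, so f_obj = |M| x |f_eye| = 17.0 x 3 = 51.000 cm.

51.0 cm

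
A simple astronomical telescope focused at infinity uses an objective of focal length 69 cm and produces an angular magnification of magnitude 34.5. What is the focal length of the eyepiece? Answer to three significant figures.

|M| = f_obj/f_eye, so f_eye = f_obj/|M| = 69/34.5 = 2.000 cm.

2.00 cm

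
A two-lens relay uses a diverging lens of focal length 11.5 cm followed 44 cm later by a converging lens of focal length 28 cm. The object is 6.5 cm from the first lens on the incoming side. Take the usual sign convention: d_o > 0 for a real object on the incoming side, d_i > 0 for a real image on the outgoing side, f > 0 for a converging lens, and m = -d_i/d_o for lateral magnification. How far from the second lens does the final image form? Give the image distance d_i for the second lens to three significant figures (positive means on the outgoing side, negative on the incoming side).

66.9 cm

Applying the thin-lens equation to the first lens, 1/(-11.5) = 1/6.5 + 1/d_i1, which gives d_i1 = -4.153 cm.
With d_i1 < 0 the first image is virtual and lies on the object side; the object distance for lens 2 is d_o2 = 44 - (-4.153) = 48.153 cm.
Applying the thin-lens equation again with f_2 = 28 cm and d_o2 = 48.153 cm gives d_i2 = 66.903 cm.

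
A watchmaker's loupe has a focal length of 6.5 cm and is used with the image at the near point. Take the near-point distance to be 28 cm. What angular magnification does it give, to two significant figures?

M = 1 + D/f = 1 + 28/6.5 = 5.308.

5.3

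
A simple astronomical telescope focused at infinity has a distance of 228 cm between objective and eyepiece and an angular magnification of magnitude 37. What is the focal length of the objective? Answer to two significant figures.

In normal adjustment the tube length equals f_obj + f_eye and |M| = f_obj/f_eye.
So f_obj = 37 f_eye and 37 f_eye + f_eye = 228 cm, giving f_eye = 228/38 = 6.000 cm and f_obj = 222.000 cm.

220 cm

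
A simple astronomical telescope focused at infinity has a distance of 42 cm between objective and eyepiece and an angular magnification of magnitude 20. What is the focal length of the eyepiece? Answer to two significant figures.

In normal adjustment the tube length equals f_obj + f_eye and |M| = f_obj/f_eye.
So f_obj = 20 f_eye and 20 f_eye + f_eye = 42 cm, giving f_eye = 42/21 = 2.000 cm and f_obj = 40.000 cm.

2.0 cm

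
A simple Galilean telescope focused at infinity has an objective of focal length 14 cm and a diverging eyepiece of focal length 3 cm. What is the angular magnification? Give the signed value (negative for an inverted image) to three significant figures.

M = -f_obj/f_eye = -14/(-3) = 4.667.

4.67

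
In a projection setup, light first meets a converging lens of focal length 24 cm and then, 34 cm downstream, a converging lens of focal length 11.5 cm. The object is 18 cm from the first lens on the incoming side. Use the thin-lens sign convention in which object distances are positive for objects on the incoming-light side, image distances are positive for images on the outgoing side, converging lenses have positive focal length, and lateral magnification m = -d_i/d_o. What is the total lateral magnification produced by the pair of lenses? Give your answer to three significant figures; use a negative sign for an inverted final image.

-0.487

Lens 1: 1/d_i1 = 1/f_1 - 1/d_o1 = 1/24 - 1/18 = -0.01389 cm^-1, so d_i1 = -72.000 cm.
m_1 = -(-72.000)/18 = 4.0000.
The intermediate image is virtual, 72.000 cm to the left of lens 1, so d_o2 = L - d_i1 = 34 - (-72.000) = 106.000 cm.
Lens 2: 1/d_i2 = 1/f_2 - 1/d_o2 = 1/11.5 - 1/(106.000) = 0.07752 cm^-1, so d_i2 = 12.899 cm.
m_2 = -(12.899)/(106.000) = -0.1217.
The system's lateral magnification is m_1 m_2 = (4.0000)(-0.1217) = -0.4868.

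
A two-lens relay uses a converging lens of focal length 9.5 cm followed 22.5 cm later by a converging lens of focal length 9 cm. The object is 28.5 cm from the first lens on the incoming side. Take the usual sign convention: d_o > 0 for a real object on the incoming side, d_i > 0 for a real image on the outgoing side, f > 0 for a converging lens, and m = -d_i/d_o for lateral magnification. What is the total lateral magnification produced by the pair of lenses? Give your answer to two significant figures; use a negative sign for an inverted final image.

-6.0

Applying the thin-lens equation to the first lens, 1/9.5 = 1/28.5 + 1/d_i1, which gives d_i1 = 14.250 cm.
Its lateral magnification is m_1 = -d_i1/d_o1 = -(14.250)/28.5 = -0.5000.
Object distance for lens 2: d_o2 = 22.5 - 14.250 = 8.250 cm.
Applying the thin-lens equation again with f_2 = 9 cm and d_o2 = 8.250 cm gives d_i2 = -99.000 cm.
m_2 = -(-99.000)/(8.250) = 12.0000.
The system's lateral magnification is m_1 m_2 = (-0.5000)(12.0000) = -6.0000.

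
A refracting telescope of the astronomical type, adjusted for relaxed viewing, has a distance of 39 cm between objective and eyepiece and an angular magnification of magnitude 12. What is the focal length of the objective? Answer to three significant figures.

36.0 cm

In normal adjustment the tube length equals f_obj + f_eye and |M| = f_obj/f_eye.
So f_obj = 12 f_eye and 12 f_eye + f_eye = 39 cm, giving f_eye = 39/13 = 3.000 cm and f_obj = 36.000 cm.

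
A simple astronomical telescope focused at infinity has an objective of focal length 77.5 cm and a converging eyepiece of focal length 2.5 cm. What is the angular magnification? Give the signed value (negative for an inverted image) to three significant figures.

M = -f_obj/f_eye = -77.5/(2.5) = -31.000.

-31.0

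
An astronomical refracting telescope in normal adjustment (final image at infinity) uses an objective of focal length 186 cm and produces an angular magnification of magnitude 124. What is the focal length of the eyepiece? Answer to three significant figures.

1.50 cm

|M| = f_obj/f_eye, so f_eye = f_obj/|M| = 186/124.0 = 1.500 cm.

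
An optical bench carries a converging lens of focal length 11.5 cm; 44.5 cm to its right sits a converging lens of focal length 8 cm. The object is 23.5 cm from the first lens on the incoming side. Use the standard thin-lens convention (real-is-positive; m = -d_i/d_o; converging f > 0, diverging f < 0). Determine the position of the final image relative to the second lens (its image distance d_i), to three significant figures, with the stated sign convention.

12.6 cm

Applying the thin-lens equation to the first lens, 1/11.5 = 1/23.5 + 1/d_i1, which gives d_i1 = 22.521 cm.
That image sits 21.979 cm in front of the second lens, so d_o2 = 21.979 cm.
Applying the thin-lens equation again with f_2 = 8 cm and d_o2 = 21.979 cm gives d_i2 = 12.578 cm.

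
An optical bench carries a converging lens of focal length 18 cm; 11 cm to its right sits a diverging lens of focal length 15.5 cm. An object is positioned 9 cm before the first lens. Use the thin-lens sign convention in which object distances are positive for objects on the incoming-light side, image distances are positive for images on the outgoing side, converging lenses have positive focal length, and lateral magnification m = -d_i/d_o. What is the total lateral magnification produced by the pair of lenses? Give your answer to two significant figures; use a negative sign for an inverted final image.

0.70

First lens: d_i1 = 1/(1/18 - 1/9) = -18.000 cm.
m_1 = -(-18.000)/9 = 2.0000.
With d_i1 < 0 the first image is virtual and lies on the object side; the object distance for lens 2 is d_o2 = 11 - (-18.000) = 29.000 cm.
Second lens: d_i2 = 1/(1/(-15.5) - 1/(29.000)) = -10.101 cm.
m_2 = -(-10.101)/(29.000) = 0.3483.
The system's lateral magnification is m_1 m_2 = (2.0000)(0.3483) = 0.6966.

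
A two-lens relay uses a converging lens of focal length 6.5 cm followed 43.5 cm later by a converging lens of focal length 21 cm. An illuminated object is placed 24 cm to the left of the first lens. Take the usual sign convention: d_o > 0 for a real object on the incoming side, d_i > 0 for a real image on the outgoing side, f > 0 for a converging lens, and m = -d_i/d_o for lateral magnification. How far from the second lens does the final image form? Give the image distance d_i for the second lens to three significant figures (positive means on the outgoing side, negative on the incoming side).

53.5 cm

Lens 1: 1/d_i1 = 1/f_1 - 1/d_o1 = 1/6.5 - 1/24 = 0.11218 cm^-1, so d_i1 = 8.914 cm.
That image sits 34.586 cm in front of the second lens, so d_o2 = 34.586 cm.
Lens 2: 1/d_i2 = 1/f_2 - 1/d_o2 = 1/21 - 1/(34.586) = 0.01871 cm^-1, so d_i2 = 53.461 cm.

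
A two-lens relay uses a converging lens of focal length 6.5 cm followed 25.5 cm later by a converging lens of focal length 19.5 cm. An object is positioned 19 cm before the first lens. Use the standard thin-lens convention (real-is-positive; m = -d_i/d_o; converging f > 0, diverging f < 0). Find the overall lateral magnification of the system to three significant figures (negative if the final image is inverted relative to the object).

-2.61

Lens 1: 1/d_i1 = 1/f_1 - 1/d_o1 = 1/6.5 - 1/19 = 0.10121 cm^-1, so d_i1 = 9.880 cm.
m_1 = -(9.880)/19 = -0.5200.
The intermediate image is 9.880 cm to the right of lens 1, so d_o2 = L - d_i1 = 25.5 - 9.880 = 15.620 cm.
Lens 2: 1/d_i2 = 1/f_2 - 1/d_o2 = 1/19.5 - 1/(15.620) = -0.01274 cm^-1, so d_i2 = -78.503 cm.
m_2 = -(-78.503)/(15.620) = 5.0258.
Overall magnification: m = m_1 m_2 = -2.6134.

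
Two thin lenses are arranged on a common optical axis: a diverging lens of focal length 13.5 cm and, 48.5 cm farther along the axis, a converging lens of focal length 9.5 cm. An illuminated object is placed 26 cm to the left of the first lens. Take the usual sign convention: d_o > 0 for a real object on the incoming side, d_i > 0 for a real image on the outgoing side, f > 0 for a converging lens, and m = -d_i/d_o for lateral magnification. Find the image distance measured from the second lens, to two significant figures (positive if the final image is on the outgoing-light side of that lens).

11 cm

Applying the thin-lens equation to the first lens, 1/(-13.5) = 1/26 + 1/d_i1, which gives d_i1 = -8.886 cm.
The intermediate image is virtual, 8.886 cm to the left of lens 1, so d_o2 = L - d_i1 = 48.5 - (-8.886) = 57.386 cm.
Applying the thin-lens equation again with f_2 = 9.5 cm and d_o2 = 57.386 cm gives d_i2 = 11.385 cm.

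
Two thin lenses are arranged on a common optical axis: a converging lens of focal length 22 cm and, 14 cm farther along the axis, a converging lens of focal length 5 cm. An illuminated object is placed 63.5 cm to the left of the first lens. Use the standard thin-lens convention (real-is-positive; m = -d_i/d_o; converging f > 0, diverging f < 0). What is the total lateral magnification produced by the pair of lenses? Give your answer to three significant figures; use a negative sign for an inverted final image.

First lens: d_i1 = 1/(1/22 - 1/63.5) = 33.663 cm.
m_1 = -(33.663)/63.5 = -0.5301.
This image would form 33.663 cm past lens 1, i.e. 19.663 cm beyond lens 2, so it is a virtual object for lens 2: d_o2 = 14 - 33.663 = -19.663 cm.
Second lens: d_i2 = 1/(1/5 - 1/(-19.663)) = 3.986 cm.
m_2 = -(3.986)/(-19.663) = 0.2027.
Total m = m_1 x m_2 = (-0.5301)(0.2027) = -0.1075.

-0.107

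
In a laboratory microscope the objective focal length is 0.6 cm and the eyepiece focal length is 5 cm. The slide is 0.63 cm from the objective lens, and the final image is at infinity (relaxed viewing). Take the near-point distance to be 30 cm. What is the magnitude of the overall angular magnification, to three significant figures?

120

Objective: 1/d_i = 1/f_obj - 1/d_o = 1/0.6 - 1/0.63 = 0.07937 cm^-1, so d_i = 12.600 cm.
m_obj = -d_i/d_o = -12.600/0.63 = -20.000.
Eyepiece angular magnification (image at infinity): M_eye = D/f_e = 30/5 = 6.000.
Overall M = m_obj x M_eye = (-20.000)(6.000) = -120.00.
|M| = 120.00.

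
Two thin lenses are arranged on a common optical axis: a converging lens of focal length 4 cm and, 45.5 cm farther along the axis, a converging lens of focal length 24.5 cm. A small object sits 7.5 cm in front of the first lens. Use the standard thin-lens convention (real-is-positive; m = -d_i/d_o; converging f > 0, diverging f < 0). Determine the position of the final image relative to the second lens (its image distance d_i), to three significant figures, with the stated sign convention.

72.8 cm

First lens: d_i1 = 1/(1/4 - 1/7.5) = 8.571 cm.
That image sits 36.929 cm in front of the second lens, so d_o2 = 36.929 cm.
Second lens: d_i2 = 1/(1/24.5 - 1/(36.929)) = 72.796 cm.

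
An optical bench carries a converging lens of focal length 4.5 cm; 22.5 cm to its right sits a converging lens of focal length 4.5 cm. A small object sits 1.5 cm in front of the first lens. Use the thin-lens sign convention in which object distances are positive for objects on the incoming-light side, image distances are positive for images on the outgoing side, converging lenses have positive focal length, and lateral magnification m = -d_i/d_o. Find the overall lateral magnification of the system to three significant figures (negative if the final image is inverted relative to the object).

-0.333

Applying the thin-lens equation to the first lens, 1/4.5 = 1/1.5 + 1/d_i1, which gives d_i1 = -2.250 cm.
Its lateral magnification is m_1 = -d_i1/d_o1 = -(-2.250)/1.5 = 1.5000.
The intermediate image is virtual, 2.250 cm to the left of lens 1, so d_o2 = L - d_i1 = 22.5 - (-2.250) = 24.750 cm.
Applying the thin-lens equation again with f_2 = 4.5 cm and d_o2 = 24.750 cm gives d_i2 = 5.500 cm.
m_2 = -(5.500)/(24.750) = -0.2222.
The system's lateral magnification is m_1 m_2 = (1.5000)(-0.2222) = -0.3333.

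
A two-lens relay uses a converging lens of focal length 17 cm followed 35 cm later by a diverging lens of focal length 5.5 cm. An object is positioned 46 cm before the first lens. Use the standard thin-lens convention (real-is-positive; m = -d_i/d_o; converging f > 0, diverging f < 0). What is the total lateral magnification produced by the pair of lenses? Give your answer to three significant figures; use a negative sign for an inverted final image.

-0.238

Applying the thin-lens equation to the first lens, 1/17 = 1/46 + 1/d_i1, which gives d_i1 = 26.966 cm.
Its lateral magnification is m_1 = -d_i1/d_o1 = -(26.966)/46 = -0.5862.
Object distance for lens 2: d_o2 = 35 - 26.966 = 8.034 cm.
Applying the thin-lens equation again with f_2 = -5.5 cm and d_o2 = 8.034 cm gives d_i2 = -3.265 cm.
m_2 = -(-3.265)/(8.034) = 0.4064.
The system's lateral magnification is m_1 m_2 = (-0.5862)(0.4064) = -0.2382.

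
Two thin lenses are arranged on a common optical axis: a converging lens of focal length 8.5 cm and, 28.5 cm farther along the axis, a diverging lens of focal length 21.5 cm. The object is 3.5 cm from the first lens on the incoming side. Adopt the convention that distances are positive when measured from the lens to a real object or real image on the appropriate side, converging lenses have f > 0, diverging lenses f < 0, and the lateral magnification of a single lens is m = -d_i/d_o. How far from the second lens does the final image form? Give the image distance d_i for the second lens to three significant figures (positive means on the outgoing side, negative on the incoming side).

-13.2 cm

First lens: d_i1 = 1/(1/8.5 - 1/3.5) = -5.950 cm.
The intermediate image is virtual, 5.950 cm to the left of lens 1, so d_o2 = L - d_i1 = 28.5 - (-5.950) = 34.450 cm.
Second lens: d_i2 = 1/(1/(-21.5) - 1/(34.450)) = -13.238 cm.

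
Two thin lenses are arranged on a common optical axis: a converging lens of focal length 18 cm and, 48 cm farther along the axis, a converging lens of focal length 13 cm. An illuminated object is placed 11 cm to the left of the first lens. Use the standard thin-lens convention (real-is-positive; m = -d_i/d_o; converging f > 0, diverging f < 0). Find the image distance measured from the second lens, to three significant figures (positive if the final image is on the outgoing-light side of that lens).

15.7 cm

Applying the thin-lens equation to the first lens, 1/18 = 1/11 + 1/d_i1, which gives d_i1 = -28.286 cm.
With d_i1 < 0 the first image is virtual and lies on the object side; the object distance for lens 2 is d_o2 = 48 - (-28.286) = 76.286 cm.
Applying the thin-lens equation again with f_2 = 13 cm and d_o2 = 76.286 cm gives d_i2 = 15.670 cm.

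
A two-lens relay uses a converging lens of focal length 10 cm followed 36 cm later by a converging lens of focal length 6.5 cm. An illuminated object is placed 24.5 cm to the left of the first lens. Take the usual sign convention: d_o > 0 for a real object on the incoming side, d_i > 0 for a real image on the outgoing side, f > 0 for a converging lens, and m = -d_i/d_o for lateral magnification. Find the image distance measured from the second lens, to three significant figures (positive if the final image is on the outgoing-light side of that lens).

First lens: d_i1 = 1/(1/10 - 1/24.5) = 16.897 cm.
That image sits 19.103 cm in front of the second lens, so d_o2 = 19.103 cm.
Second lens: d_i2 = 1/(1/6.5 - 1/(19.103)) = 9.852 cm.

9.85 cm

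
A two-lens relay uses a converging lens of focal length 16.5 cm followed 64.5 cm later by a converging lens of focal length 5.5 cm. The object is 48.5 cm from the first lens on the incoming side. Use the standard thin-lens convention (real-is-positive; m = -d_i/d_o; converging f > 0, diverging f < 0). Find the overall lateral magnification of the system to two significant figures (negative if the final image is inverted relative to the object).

0.083

Lens 1: 1/d_i1 = 1/f_1 - 1/d_o1 = 1/16.5 - 1/48.5 = 0.03999 cm^-1, so d_i1 = 25.008 cm.
m_1 = -(25.008)/48.5 = -0.5156.
That image sits 39.492 cm in front of the second lens, so d_o2 = 39.492 cm.
Lens 2: 1/d_i2 = 1/f_2 - 1/d_o2 = 1/5.5 - 1/(39.492) = 0.15650 cm^-1, so d_i2 = 6.390 cm.
m_2 = -(6.390)/(39.492) = -0.1618.
The system's lateral magnification is m_1 m_2 = (-0.5156)(-0.1618) = 0.0834.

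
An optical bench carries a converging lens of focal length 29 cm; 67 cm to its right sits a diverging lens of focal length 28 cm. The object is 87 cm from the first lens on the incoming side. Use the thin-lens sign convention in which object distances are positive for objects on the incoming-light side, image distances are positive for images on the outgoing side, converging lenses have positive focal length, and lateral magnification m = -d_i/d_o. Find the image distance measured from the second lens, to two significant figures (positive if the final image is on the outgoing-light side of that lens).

Applying the thin-lens equation to the first lens, 1/29 = 1/87 + 1/d_i1, which gives d_i1 = 43.500 cm.
Object distance for lens 2: d_o2 = 67 - 43.500 = 23.500 cm.
Applying the thin-lens equation again with f_2 = -28 cm and d_o2 = 23.500 cm gives d_i2 = -12.777 cm.

-13 cm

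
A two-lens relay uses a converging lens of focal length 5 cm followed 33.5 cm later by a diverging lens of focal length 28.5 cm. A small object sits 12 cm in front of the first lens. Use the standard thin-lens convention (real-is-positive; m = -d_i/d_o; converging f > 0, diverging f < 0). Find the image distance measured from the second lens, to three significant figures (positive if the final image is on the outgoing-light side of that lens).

-13.3 cm

Lens 1: 1/d_i1 = 1/f_1 - 1/d_o1 = 1/5 - 1/12 = 0.11667 cm^-1, so d_i1 = 8.571 cm.
That image sits 24.929 cm in front of the second lens, so d_o2 = 24.929 cm.
Lens 2: 1/d_i2 = 1/f_2 - 1/d_o2 = 1/(-28.5) - 1/(24.929) = -0.07520 cm^-1, so d_i2 = -13.297 cm.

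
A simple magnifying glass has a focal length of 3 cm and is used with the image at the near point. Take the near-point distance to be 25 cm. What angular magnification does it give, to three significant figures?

M = 1 + D/f = 1 + 25/3 = 9.333.

9.33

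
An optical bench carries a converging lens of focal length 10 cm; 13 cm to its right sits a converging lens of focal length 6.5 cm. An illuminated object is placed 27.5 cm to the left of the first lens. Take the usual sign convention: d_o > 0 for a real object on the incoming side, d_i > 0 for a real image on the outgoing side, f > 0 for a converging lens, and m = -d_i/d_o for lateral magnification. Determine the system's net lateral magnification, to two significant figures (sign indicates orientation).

-0.40

First lens: d_i1 = 1/(1/10 - 1/27.5) = 15.714 cm.
m_1 = -(15.714)/27.5 = -0.5714.
This image would form 15.714 cm past lens 1, i.e. 2.714 cm beyond lens 2, so it is a virtual object for lens 2: d_o2 = 13 - 15.714 = -2.714 cm.
Second lens: d_i2 = 1/(1/6.5 - 1/(-2.714)) = 1.915 cm.
m_2 = -(1.915)/(-2.714) = 0.7054.
Overall magnification: m = m_1 m_2 = -0.4031.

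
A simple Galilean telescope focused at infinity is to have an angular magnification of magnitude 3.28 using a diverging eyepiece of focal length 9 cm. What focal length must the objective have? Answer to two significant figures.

30 cm

|M| = f_obj/|f_eye|, so f_obj = |M| x |f_eye| = 3.28 x 9 = 29.520 cm.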